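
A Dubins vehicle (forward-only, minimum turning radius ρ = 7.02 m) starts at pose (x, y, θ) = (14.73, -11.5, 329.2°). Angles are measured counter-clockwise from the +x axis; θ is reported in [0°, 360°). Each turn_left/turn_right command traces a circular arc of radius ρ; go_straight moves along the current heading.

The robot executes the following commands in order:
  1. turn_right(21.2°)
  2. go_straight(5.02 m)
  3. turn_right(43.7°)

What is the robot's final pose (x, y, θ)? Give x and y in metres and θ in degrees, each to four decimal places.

(21.2114, -22.1829, 264.3000°)

set_pose: (x, y, θ) = (14.7300, -11.5000, 329.2000°), ρ = 7.02
turn_right(21.2°): centre at ρ to the right, rotate −21.2° → (16.6673, -13.2080, 308.0000°)
go_straight(5.02): x += 5.02·cos θ, y += 5.02·sin θ → (19.7579, -17.1638, 308.0000°)
turn_right(43.7°): centre at ρ to the right, rotate −43.7° → (21.2114, -22.1829, 264.3000°)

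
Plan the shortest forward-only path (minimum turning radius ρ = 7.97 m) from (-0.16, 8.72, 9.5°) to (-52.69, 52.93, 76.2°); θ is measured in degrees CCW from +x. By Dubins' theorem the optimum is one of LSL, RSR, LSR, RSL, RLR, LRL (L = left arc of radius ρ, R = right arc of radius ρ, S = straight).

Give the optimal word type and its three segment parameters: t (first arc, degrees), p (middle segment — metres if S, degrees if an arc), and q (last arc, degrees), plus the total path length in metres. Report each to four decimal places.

LSR: t = 148.8083°, p = 53.1285 m, q = 82.1083°, L = 85.2496 m

Let ψ = atan2(Δy, Δx) = atan2(44.21, -52.53) = 139.9156° be the start→goal bearing.
Normalize: d = |goal − start| / ρ = 68.658029/7.97 = 8.614558, α = (θ_start − ψ) mod 360° = 229.5844° = 4.007004 rad, β = (θ_goal − ψ) mod 360° = 296.2844° = 5.171139 rad.
Common terms: sin α = -0.761362, cos α = -0.648327, sin β = -0.896607, cos β = 0.442828, cos(α−β) = 0.395546, d² = 74.210614. Work in radians in the unit-radius frame; every candidate has L = ρ·(t + p + q).
LSL: p² = 2 + d² − 2cos(α−β) + 2d(sin α − sin β) = 77.749664; p = √p² = 8.817577; φ = atan2(cos β − cos α, d + sin α − sin β) = 0.124066 rad; t = (φ − α) mod 2π = 2.400247 rad, q = (β − φ) mod 2π = 5.047073 rad → L = 7.97·(2.400247 + 8.817577 + 5.047073) = 7.97·16.264897 = 129.631228 m
RSR: p² = 2 + d² − 2cos(α−β) + 2d(sin β − sin α) = 73.089382; p = √p² = 8.549233; φ = atan2(cos α − cos β, d − sin α + sin β) = -0.127981 rad; t = (α − φ) mod 2π = 4.134985 rad, q = (φ − β) mod 2π = 0.984065 rad → L = 7.97·(4.134985 + 8.549233 + 0.984065) = 7.97·13.668284 = 108.936220 m
LSR: p² = d² − 2 + 2cos(α−β) + 2d(sin α + sin β) = 44.436364; p = √p² = 6.666061; φ = atan2(−cos α − cos β, d + sin α + sin β) − atan2(−2, p) = 0.321013 rad; t = (φ − α) mod 2π = 2.597194 rad, q = (φ − β) mod 2π = 1.433060 rad → L = 7.97·(2.597194 + 6.666061 + 1.433060) = 7.97·10.696314 = 85.249626 m
RSL: p² = d² − 2 + 2cos(α−β) − 2d(sin α + sin β) = 101.567046; p = √p² = 10.078048; φ = atan2(cos α + cos β, d − sin α − sin β) − atan2(2, p) = -0.215908 rad; t = (α − φ) mod 2π = 4.222912 rad, q = (β − φ) mod 2π = 5.387047 rad → L = 7.97·(4.222912 + 10.078048 + 5.387047) = 7.97·19.688007 = 156.913416 m
RLR: c = (6 − d² + 2cos(α−β) + 2d(sin α − sin β))/8 = -8.136173, |c| > 1 → infeasible
LRL: c = (6 − d² + 2cos(α−β) − 2d(sin α − sin β))/8 = -8.718708, |c| > 1 → infeasible
Shortest: LSR with L = 85.249626 m ≈ 85.2496 m
Convert LSR to answer units (arcs ×180/π): t = 2.597194·180/π = 148.8083°, p = ρ·p = 7.97·6.666061 = 53.1285 m, q = 1.433060·180/π = 82.1083°, L = 85.2496 m.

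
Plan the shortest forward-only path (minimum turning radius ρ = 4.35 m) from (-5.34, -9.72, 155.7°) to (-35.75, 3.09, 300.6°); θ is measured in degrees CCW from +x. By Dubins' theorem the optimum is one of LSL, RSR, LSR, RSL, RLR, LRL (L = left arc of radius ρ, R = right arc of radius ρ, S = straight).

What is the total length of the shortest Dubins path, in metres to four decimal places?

42.3141 m

Let ψ = atan2(Δy, Δx) = atan2(12.81, -30.41) = 157.1571° be the start→goal bearing.
Normalize: d = |goal − start| / ρ = 32.997942/4.35 = 7.585734, α = (θ_start − ψ) mod 360° = 358.5429° = 6.257754 rad, β = (θ_goal − ψ) mod 360° = 143.4429° = 2.503551 rad.
Common terms: sin α = -0.025428, cos α = 0.999677, sin β = 0.595623, cos β = -0.803264, cos(α−β) = -0.818150, d² = 57.543358. Work in radians in the unit-radius frame; every candidate has L = ρ·(t + p + q).
LSL: p² = 2 + d² − 2cos(α−β) + 2d(sin α − sin β) = 51.757396; p = √p² = 7.194261; φ = atan2(cos β − cos α, d + sin α − sin β) = -0.253308 rad; t = (φ − α) mod 2π = 6.055308 rad, q = (β − φ) mod 2π = 2.756860 rad → L = 4.35·(6.055308 + 7.194261 + 2.756860) = 4.35·16.006429 = 69.627965 m
RSR: p² = 2 + d² − 2cos(α−β) + 2d(sin β − sin α) = 70.601920; p = √p² = 8.402495; φ = atan2(cos α − cos β, d − sin α + sin β) = 0.216254 rad; t = (α − φ) mod 2π = 6.041501 rad, q = (φ − β) mod 2π = 3.995888 rad → L = 4.35·(6.041501 + 8.402495 + 3.995888) = 4.35·18.439883 = 80.213493 m
LSR: p² = d² − 2 + 2cos(α−β) + 2d(sin α + sin β) = 62.557757; p = √p² = 7.909346; φ = atan2(−cos α − cos β, d + sin α + sin β) − atan2(−2, p) = 0.223596 rad; t = (φ − α) mod 2π = 0.249027 rad, q = (φ − β) mod 2π = 4.003230 rad → L = 4.35·(0.249027 + 7.909346 + 4.003230) = 4.35·12.161603 = 52.902975 m
RSL: p² = d² − 2 + 2cos(α−β) − 2d(sin α + sin β) = 45.256361; p = √p² = 6.727285; φ = atan2(cos α + cos β, d − sin α − sin β) − atan2(2, p) = -0.260985 rad; t = (α − φ) mod 2π = 0.235555 rad, q = (β − φ) mod 2π = 2.764537 rad → L = 4.35·(0.235555 + 6.727285 + 2.764537) = 4.35·9.727376 = 42.314085 m
RLR: c = (6 − d² + 2cos(α−β) + 2d(sin α − sin β))/8 = -7.825240, |c| > 1 → infeasible
LRL: c = (6 − d² + 2cos(α−β) − 2d(sin α − sin β))/8 = -5.469674, |c| > 1 → infeasible
Shortest: RSL with L = 42.314085 m ≈ 42.3141 m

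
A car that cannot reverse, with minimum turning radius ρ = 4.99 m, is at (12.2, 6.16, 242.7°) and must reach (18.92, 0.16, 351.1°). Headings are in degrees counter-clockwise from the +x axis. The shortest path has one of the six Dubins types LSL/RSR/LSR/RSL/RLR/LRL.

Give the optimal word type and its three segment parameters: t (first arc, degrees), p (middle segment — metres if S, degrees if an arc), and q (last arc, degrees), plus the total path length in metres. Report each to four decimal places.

Let ψ = atan2(Δy, Δx) = atan2(-6.00, 6.72) = -41.7603° be the start→goal bearing.
Normalize: d = |goal − start| / ρ = 9.008796/4.99 = 1.805370, α = (θ_start − ψ) mod 360° = 284.4603° = 4.964769 rad, β = (θ_goal − ψ) mod 360° = 32.8603° = 0.573520 rad.
Common terms: sin α = -0.968321, cos α = 0.249709, sin β = 0.542593, cos β = 0.839996, cos(α−β) = -0.315649, d² = 3.259360. Work in radians in the unit-radius frame; every candidate has L = ρ·(t + p + q).
LSL: p² = 2 + d² − 2cos(α−β) + 2d(sin α − sin β) = 0.435143; p = √p² = 0.659654; φ = atan2(cos β − cos α, d + sin α − sin β) = 1.108080 rad; t = (φ − α) mod 2π = 2.426497 rad, q = (β − φ) mod 2π = 5.748625 rad → L = 4.99·(2.426497 + 0.659654 + 5.748625) = 4.99·8.834776 = 44.085533 m
RSR: p² = 2 + d² − 2cos(α−β) + 2d(sin β − sin α) = 11.346174; p = √p² = 3.368408; φ = atan2(cos α − cos β, d − sin α + sin β) = -0.176152 rad; t = (α − φ) mod 2π = 5.140920 rad, q = (φ − β) mod 2π = 5.533513 rad → L = 4.99·(5.140920 + 3.368408 + 5.533513) = 4.99·14.042842 = 70.073781 m
LSR: p² = d² − 2 + 2cos(α−β) + 2d(sin α + sin β) = -0.909132 < 0 → infeasible
RSL: p² = d² − 2 + 2cos(α−β) − 2d(sin α + sin β) = 2.165257; p = √p² = 1.471481; φ = atan2(cos α + cos β, d − sin α − sin β) − atan2(2, p) = -0.482146 rad; t = (α − φ) mod 2π = 5.446915 rad, q = (β − φ) mod 2π = 1.055666 rad → L = 4.99·(5.446915 + 1.471481 + 1.055666) = 4.99·7.974062 = 39.790571 m
RLR: c = (6 − d² + 2cos(α−β) + 2d(sin α − sin β))/8 = -0.418272; p = 2π − arccos c = 4.280847 rad; φ = atan2(cos α − cos β, d − sin α + sin β) = -0.176152 rad; t = (α − φ + p/2) mod 2π = 0.998159 rad, q = (α − β − t + p) mod 2π = 1.390752 rad → L = 4.99·(0.998159 + 4.280847 + 1.390752) = 4.99·6.669758 = 33.282090 m
LRL: c = (6 − d² + 2cos(α−β) − 2d(sin α − sin β))/8 = 0.945607; p = 2π − arccos c = 5.951845 rad; φ = atan2(cos β − cos α, d + sin α − sin β) = 1.108080 rad; t = (φ − α + p/2) mod 2π = 5.402419 rad, q = (β − α − t + p) mod 2π = 2.441363 rad → L = 4.99·(5.402419 + 5.951845 + 2.441363) = 4.99·13.795626 = 68.840176 m
Shortest: RLR with L = 33.282090 m ≈ 33.2821 m
Convert RLR to answer units (arcs ×180/π): t = 0.998159·180/π = 57.1903°, p = 4.280847·180/π = 245.2745°, q = 1.390752·180/π = 79.6842°, L = 33.2821 m.

RLR: t = 57.1903°, p = 245.2745°, q = 79.6842°, L = 33.2821 m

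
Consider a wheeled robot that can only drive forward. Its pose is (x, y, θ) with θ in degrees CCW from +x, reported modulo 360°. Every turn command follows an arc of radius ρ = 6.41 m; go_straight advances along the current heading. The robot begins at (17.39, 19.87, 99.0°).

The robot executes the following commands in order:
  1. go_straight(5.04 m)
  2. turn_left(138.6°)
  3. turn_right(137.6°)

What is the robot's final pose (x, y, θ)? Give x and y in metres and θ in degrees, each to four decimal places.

(-6.8664, 29.6014, 100.0000°)

set_pose: (x, y, θ) = (17.3900, 19.8700, 99.0000°), ρ = 6.41
go_straight(5.04): x += 5.04·cos θ, y += 5.04·sin θ → (16.6016, 24.8479, 99.0000°)
turn_left(138.6°): centre at ρ to the left, rotate +138.6° → (4.8583, 27.2799, 237.6000°)
turn_right(137.6°): centre at ρ to the right, rotate −137.6° → (-6.8664, 29.6014, 100.0000°)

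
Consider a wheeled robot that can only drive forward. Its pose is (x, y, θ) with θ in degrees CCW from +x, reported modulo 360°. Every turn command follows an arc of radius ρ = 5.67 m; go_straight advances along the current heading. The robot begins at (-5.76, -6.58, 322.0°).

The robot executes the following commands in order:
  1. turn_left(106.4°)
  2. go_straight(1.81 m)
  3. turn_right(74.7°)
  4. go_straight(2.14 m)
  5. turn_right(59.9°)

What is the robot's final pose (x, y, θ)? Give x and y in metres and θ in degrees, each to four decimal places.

(16.2557, -2.5503, 293.8000°)

set_pose: (x, y, θ) = (-5.7600, -6.5800, 322.0000°), ρ = 5.67
turn_left(106.4°): centre at ρ to the left, rotate +106.4° → (3.0026, -4.1992, 428.4000° ≡ 68.4000°)
go_straight(1.81): x += 1.81·cos θ, y += 1.81·sin θ → (3.6689, -2.5163, 68.4000°)
turn_right(74.7°): centre at ρ to the right, rotate −74.7° → (9.5630, 1.0321, -6.3000° ≡ 353.7000°)
go_straight(2.14): x += 2.14·cos θ, y += 2.14·sin θ → (11.6900, 0.7973, 353.7000°)
turn_right(59.9°): centre at ρ to the right, rotate −59.9° → (16.2557, -2.5503, 293.8000°)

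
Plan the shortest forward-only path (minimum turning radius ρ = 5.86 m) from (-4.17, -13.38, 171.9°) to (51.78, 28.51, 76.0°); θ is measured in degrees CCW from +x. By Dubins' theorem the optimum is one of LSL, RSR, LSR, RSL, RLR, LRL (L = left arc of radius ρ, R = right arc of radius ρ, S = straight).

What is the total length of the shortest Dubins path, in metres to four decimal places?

Let ψ = atan2(Δy, Δx) = atan2(41.89, 55.95) = 36.8224° be the start→goal bearing.
Normalize: d = |goal − start| / ρ = 69.894024/5.86 = 11.927308, α = (θ_start − ψ) mod 360° = 135.0776° = 2.357550 rad, β = (θ_goal − ψ) mod 360° = 39.1776° = 0.683779 rad.
Common terms: sin α = 0.706148, cos α = -0.708064, sin β = 0.631727, cos β = 0.775191, cos(α−β) = -0.102793, d² = 142.260673. Work in radians in the unit-radius frame; every candidate has L = ρ·(t + p + q).
LSL: p² = 2 + d² − 2cos(α−β) + 2d(sin α − sin β) = 146.241540; p = √p² = 12.093037; φ = atan2(cos β − cos α, d + sin α − sin β) = 0.122963 rad; t = (φ − α) mod 2π = 4.048599 rad, q = (β − φ) mod 2π = 0.560816 rad → L = 5.86·(4.048599 + 12.093037 + 0.560816) = 5.86·16.702451 = 97.876365 m
RSR: p² = 2 + d² − 2cos(α−β) + 2d(sin β − sin α) = 142.690976; p = √p² = 11.945333; φ = atan2(cos α − cos β, d − sin α + sin β) = -0.124492 rad; t = (α − φ) mod 2π = 2.482041 rad, q = (φ − β) mod 2π = 5.474915 rad → L = 5.86·(2.482041 + 11.945333 + 5.474915) = 5.86·19.902289 = 116.627413 m
LSR: p² = d² − 2 + 2cos(α−β) + 2d(sin α + sin β) = 171.969577; p = √p² = 13.113717; φ = atan2(−cos α − cos β, d + sin α + sin β) − atan2(−2, p) = 0.146286 rad; t = (φ − α) mod 2π = 4.071921 rad, q = (φ − β) mod 2π = 5.745692 rad → L = 5.86·(4.071921 + 13.113717 + 5.745692) = 5.86·22.931330 = 134.377594 m
RSL: p² = d² − 2 + 2cos(α−β) − 2d(sin α + sin β) = 108.140599; p = √p² = 10.399067; φ = atan2(cos α + cos β, d − sin α − sin β) − atan2(2, p) = -0.183666 rad; t = (α − φ) mod 2π = 2.541216 rad, q = (β − φ) mod 2π = 0.867445 rad → L = 5.86·(2.541216 + 10.399067 + 0.867445) = 5.86·13.807728 = 80.913285 m
RLR: c = (6 − d² + 2cos(α−β) + 2d(sin α − sin β))/8 = -16.836372, |c| > 1 → infeasible
LRL: c = (6 − d² + 2cos(α−β) − 2d(sin α − sin β))/8 = -17.280193, |c| > 1 → infeasible
Shortest: RSL with L = 80.913285 m ≈ 80.9133 m

80.9133 m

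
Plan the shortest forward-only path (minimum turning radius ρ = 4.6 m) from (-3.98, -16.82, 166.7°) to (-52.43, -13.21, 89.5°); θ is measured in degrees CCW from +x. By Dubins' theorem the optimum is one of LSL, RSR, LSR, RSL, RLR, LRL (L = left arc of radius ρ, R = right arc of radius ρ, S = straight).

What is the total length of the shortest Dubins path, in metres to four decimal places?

Let ψ = atan2(Δy, Δx) = atan2(3.61, -48.45) = 175.7388° be the start→goal bearing.
Normalize: d = |goal − start| / ρ = 48.584304/4.6 = 10.561805, α = (θ_start − ψ) mod 360° = 350.9612° = 6.125429 rad, β = (θ_goal − ψ) mod 360° = 273.7612° = 4.778035 rad.
Common terms: sin α = -0.157103, cos α = 0.987582, sin β = -0.997846, cos β = 0.065599, cos(α−β) = 0.221548, d² = 111.551730. Work in radians in the unit-radius frame; every candidate has L = ρ·(t + p + q).
LSL: p² = 2 + d² − 2cos(α−β) + 2d(sin α − sin β) = 130.868165; p = √p² = 11.439762; φ = atan2(cos β − cos α, d + sin α − sin β) = -0.080682 rad; t = (φ − α) mod 2π = 0.077074 rad, q = (β − φ) mod 2π = 4.858717 rad → L = 4.6·(0.077074 + 11.439762 + 4.858717) = 4.6·16.375554 = 75.327546 m
RSR: p² = 2 + d² − 2cos(α−β) + 2d(sin β − sin α) = 95.349101; p = √p² = 9.764686; φ = atan2(cos α − cos β, d − sin α + sin β) = 0.094561 rad; t = (α − φ) mod 2π = 6.030868 rad, q = (φ − β) mod 2π = 1.599712 rad → L = 4.6·(6.030868 + 9.764686 + 1.599712) = 4.6·17.395266 = 80.018223 m
LSR: p² = d² − 2 + 2cos(α−β) + 2d(sin α + sin β) = 85.598134; p = √p² = 9.251926; φ = atan2(−cos α − cos β, d + sin α + sin β) − atan2(−2, p) = 0.101401 rad; t = (φ − α) mod 2π = 0.259157 rad, q = (φ − β) mod 2π = 1.606551 rad → L = 4.6·(0.259157 + 9.251926 + 1.606551) = 4.6·11.117635 = 51.141119 m
RSL: p² = d² − 2 + 2cos(α−β) − 2d(sin α + sin β) = 134.391519; p = √p² = 11.592736; φ = atan2(cos α + cos β, d − sin α − sin β) − atan2(2, p) = -0.081194 rad; t = (α − φ) mod 2π = 6.206623 rad, q = (β − φ) mod 2π = 4.859229 rad → L = 4.6·(6.206623 + 11.592736 + 4.859229) = 4.6·22.658588 = 104.229504 m
RLR: c = (6 − d² + 2cos(α−β) + 2d(sin α − sin β))/8 = -10.918638, |c| > 1 → infeasible
LRL: c = (6 − d² + 2cos(α−β) − 2d(sin α − sin β))/8 = -15.358521, |c| > 1 → infeasible
Shortest: LSR with L = 51.141119 m ≈ 51.1411 m

51.1411 m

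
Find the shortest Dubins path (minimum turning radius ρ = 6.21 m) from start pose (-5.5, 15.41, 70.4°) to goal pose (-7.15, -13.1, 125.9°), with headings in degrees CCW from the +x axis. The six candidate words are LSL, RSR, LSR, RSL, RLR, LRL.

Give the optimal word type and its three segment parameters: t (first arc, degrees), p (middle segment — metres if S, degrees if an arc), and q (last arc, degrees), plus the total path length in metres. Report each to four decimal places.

Let ψ = atan2(Δy, Δx) = atan2(-28.51, -1.65) = -93.3123° be the start→goal bearing.
Normalize: d = |goal − start| / ρ = 28.557706/6.21 = 4.598664, α = (θ_start − ψ) mod 360° = 163.7123° = 2.857318 rad, β = (θ_goal − ψ) mod 360° = 219.2123° = 3.825976 rad.
Common terms: sin α = 0.280461, cos α = -0.959865, sin β = -0.632195, cos β = -0.774809, cos(α−β) = 0.566406, d² = 21.147715. Work in radians in the unit-radius frame; every candidate has L = ρ·(t + p + q).
LSL: p² = 2 + d² − 2cos(α−β) + 2d(sin α − sin β) = 30.408904; p = √p² = 5.514427; φ = atan2(cos β − cos α, d + sin α − sin β) = 0.033565 rad; t = (φ − α) mod 2π = 3.459432 rad, q = (β − φ) mod 2π = 3.792411 rad → L = 6.21·(3.459432 + 5.514427 + 3.792411) = 6.21·12.766270 = 79.278536 m
RSR: p² = 2 + d² − 2cos(α−β) + 2d(sin β − sin α) = 13.620901; p = √p² = 3.690651; φ = atan2(cos α − cos β, d − sin α + sin β) = -0.050163 rad; t = (α − φ) mod 2π = 2.907481 rad, q = (φ − β) mod 2π = 2.407047 rad → L = 6.21·(2.907481 + 3.690651 + 2.407047) = 6.21·9.005178 = 55.922156 m
LSR: p² = d² − 2 + 2cos(α−β) + 2d(sin α + sin β) = 17.045515; p = √p² = 4.128621; φ = atan2(−cos α − cos β, d + sin α + sin β) − atan2(−2, p) = 0.838881 rad; t = (φ − α) mod 2π = 4.264749 rad, q = (φ − β) mod 2π = 3.296091 rad → L = 6.21·(4.264749 + 4.128621 + 3.296091) = 6.21·11.689461 = 72.591553 m
RSL: p² = d² − 2 + 2cos(α−β) − 2d(sin α + sin β) = 23.515541; p = √p² = 4.849282; φ = atan2(cos α + cos β, d − sin α − sin β) − atan2(2, p) = -0.728219 rad; t = (α − φ) mod 2π = 3.585537 rad, q = (β − φ) mod 2π = 4.554194 rad → L = 6.21·(3.585537 + 4.849282 + 4.554194) = 6.21·12.989014 = 80.661774 m
RLR: c = (6 − d² + 2cos(α−β) + 2d(sin α − sin β))/8 = -0.702613; p = 2π − arccos c = 3.933326 rad; φ = atan2(cos α − cos β, d − sin α + sin β) = -0.050163 rad; t = (α − φ + p/2) mod 2π = 4.874144 rad, q = (α − β − t + p) mod 2π = 4.373710 rad → L = 6.21·(4.874144 + 3.933326 + 4.373710) = 6.21·13.181180 = 81.855130 m
LRL: c = (6 − d² + 2cos(α−β) − 2d(sin α − sin β))/8 = -2.801113, |c| > 1 → infeasible
Shortest: RSR with L = 55.922156 m ≈ 55.9222 m
Convert RSR to answer units (arcs ×180/π): t = 2.907481·180/π = 166.5864°, p = ρ·p = 6.21·3.690651 = 22.9189 m, q = 2.407047·180/π = 137.9136°, L = 55.9222 m.

RSR: t = 166.5864°, p = 22.9189 m, q = 137.9136°, L = 55.9222 m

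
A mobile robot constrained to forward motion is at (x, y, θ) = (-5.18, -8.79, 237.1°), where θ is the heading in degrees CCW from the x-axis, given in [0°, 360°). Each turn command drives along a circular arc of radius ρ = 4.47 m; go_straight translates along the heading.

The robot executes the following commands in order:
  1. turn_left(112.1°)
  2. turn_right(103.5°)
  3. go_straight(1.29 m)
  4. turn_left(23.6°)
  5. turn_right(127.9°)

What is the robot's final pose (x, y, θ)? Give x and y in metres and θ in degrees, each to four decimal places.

set_pose: (x, y, θ) = (-5.1800, -8.7900, 237.1000°), ρ = 4.47
turn_left(112.1°): centre at ρ to the left, rotate +112.1° → (-2.2645, -15.6088, 349.2000°)
turn_right(103.5°): centre at ρ to the right, rotate −103.5° → (0.9719, -21.8391, 245.7000°)
go_straight(1.29): x += 1.29·cos θ, y += 1.29·sin θ → (0.4410, -23.0148, 245.7000°)
turn_left(23.6°): centre at ρ to the left, rotate +23.6° → (0.0453, -24.7997, 269.3000°)
turn_right(127.9°): centre at ρ to the right, rotate −127.9° → (-7.2131, -28.2385, 141.4000°)

(-7.2131, -28.2385, 141.4000°)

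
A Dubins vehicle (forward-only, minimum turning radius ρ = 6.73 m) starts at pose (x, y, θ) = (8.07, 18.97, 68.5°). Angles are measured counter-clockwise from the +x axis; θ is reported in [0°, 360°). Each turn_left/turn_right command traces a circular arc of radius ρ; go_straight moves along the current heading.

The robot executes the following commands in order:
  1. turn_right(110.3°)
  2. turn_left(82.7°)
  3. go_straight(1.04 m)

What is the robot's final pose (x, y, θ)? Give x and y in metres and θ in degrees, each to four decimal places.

set_pose: (x, y, θ) = (8.0700, 18.9700, 68.5000°), ρ = 6.73
turn_right(110.3°): centre at ρ to the right, rotate −110.3° → (18.8175, 21.5205, -41.8000° ≡ 318.2000°)
turn_left(82.7°): centre at ρ to the left, rotate +82.7° → (27.7096, 21.4507, 400.9000° ≡ 40.9000°)
go_straight(1.04): x += 1.04·cos θ, y += 1.04·sin θ → (28.4957, 22.1316, 40.9000°)

(28.4957, 22.1316, 40.9000°)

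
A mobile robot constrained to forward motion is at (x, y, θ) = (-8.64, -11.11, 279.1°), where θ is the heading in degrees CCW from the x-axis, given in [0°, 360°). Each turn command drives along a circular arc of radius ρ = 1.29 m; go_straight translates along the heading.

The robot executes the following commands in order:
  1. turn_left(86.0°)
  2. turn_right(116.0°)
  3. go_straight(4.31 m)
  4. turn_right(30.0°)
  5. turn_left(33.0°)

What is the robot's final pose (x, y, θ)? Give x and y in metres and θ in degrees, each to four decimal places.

(-8.2748, -19.1079, 252.1000°)

set_pose: (x, y, θ) = (-8.6400, -11.1100, 279.1000°), ρ = 1.29
turn_left(86.0°): centre at ρ to the left, rotate +86.0° → (-7.2516, -12.1909, 365.1000° ≡ 5.1000°)
turn_right(116.0°): centre at ρ to the right, rotate −116.0° → (-5.9318, -13.9360, -110.9000° ≡ 249.1000°)
go_straight(4.31): x += 4.31·cos θ, y += 4.31·sin θ → (-7.4693, -17.9624, 249.1000°)
turn_right(30.0°): centre at ρ to the right, rotate −30.0° → (-7.8609, -18.5033, 219.1000°)
turn_left(33.0°): centre at ρ to the left, rotate +33.0° → (-8.2748, -19.1079, 252.1000°)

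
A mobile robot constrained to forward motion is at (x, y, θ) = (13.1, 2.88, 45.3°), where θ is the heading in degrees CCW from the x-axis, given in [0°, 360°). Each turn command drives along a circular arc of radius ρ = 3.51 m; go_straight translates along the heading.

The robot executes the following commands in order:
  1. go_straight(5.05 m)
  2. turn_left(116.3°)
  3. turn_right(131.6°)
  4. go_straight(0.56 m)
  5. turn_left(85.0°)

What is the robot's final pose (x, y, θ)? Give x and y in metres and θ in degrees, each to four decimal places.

set_pose: (x, y, θ) = (13.1000, 2.8800, 45.3000°), ρ = 3.51
go_straight(5.05): x += 5.05·cos θ, y += 5.05·sin θ → (16.6521, 6.4695, 45.3000°)
turn_left(116.3°): centre at ρ to the left, rotate +116.3° → (15.2652, 12.2690, 161.6000°)
turn_right(131.6°): centre at ρ to the right, rotate −131.6° → (14.6181, 18.6393, 30.0000°)
go_straight(0.56): x += 0.56·cos θ, y += 0.56·sin θ → (15.1031, 18.9193, 30.0000°)
turn_left(85.0°): centre at ρ to the left, rotate +85.0° → (16.5292, 23.4425, 115.0000°)

(16.5292, 23.4425, 115.0000°)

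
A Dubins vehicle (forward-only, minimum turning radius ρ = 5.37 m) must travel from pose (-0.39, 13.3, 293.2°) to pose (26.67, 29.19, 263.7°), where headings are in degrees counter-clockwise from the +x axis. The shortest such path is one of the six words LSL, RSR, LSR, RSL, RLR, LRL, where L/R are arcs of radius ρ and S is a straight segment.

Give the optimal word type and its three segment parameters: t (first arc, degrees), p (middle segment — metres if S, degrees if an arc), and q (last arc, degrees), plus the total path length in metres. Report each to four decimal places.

Let ψ = atan2(Δy, Δx) = atan2(15.89, 27.06) = 30.4220° be the start→goal bearing.
Normalize: d = |goal − start| / ρ = 31.380499/5.37 = 5.843668, α = (θ_start − ψ) mod 360° = 262.7780° = 4.586341 rad, β = (θ_goal − ψ) mod 360° = 233.2780° = 4.071469 rad.
Common terms: sin α = -0.992066, cos α = -0.125715, sin β = -0.801546, cos β = -0.597933, cos(α−β) = 0.870356, d² = 34.148459. Work in radians in the unit-radius frame; every candidate has L = ρ·(t + p + q).
LSL: p² = 2 + d² − 2cos(α−β) + 2d(sin α − sin β) = 32.181068; p = √p² = 5.672836; φ = atan2(cos β − cos α, d + sin α − sin β) = -0.083339 rad; t = (φ − α) mod 2π = 1.613506 rad, q = (β − φ) mod 2π = 4.154807 rad → L = 5.37·(1.613506 + 5.672836 + 4.154807) = 5.37·11.441149 = 61.438971 m
RSR: p² = 2 + d² − 2cos(α−β) + 2d(sin β − sin α) = 36.634427; p = √p² = 6.052638; φ = atan2(cos α − cos β, d − sin α + sin β) = 0.078098 rad; t = (α − φ) mod 2π = 4.508243 rad, q = (φ − β) mod 2π = 2.289815 rad → L = 5.37·(4.508243 + 6.052638 + 2.289815) = 5.37·12.850695 = 69.008235 m
LSR: p² = d² − 2 + 2cos(α−β) + 2d(sin α + sin β) = 12.926621; p = √p² = 3.595361; φ = atan2(−cos α − cos β, d + sin α + sin β) − atan2(−2, p) = 0.684456 rad; t = (φ − α) mod 2π = 2.381301 rad, q = (φ − β) mod 2π = 2.896173 rad → L = 5.37·(2.381301 + 3.595361 + 2.896173) = 5.37·8.872835 = 47.647125 m
RSL: p² = d² − 2 + 2cos(α−β) − 2d(sin α + sin β) = 54.851720; p = √p² = 7.406195; φ = atan2(cos α + cos β, d − sin α − sin β) − atan2(2, p) = -0.358223 rad; t = (α − φ) mod 2π = 4.944564 rad, q = (β − φ) mod 2π = 4.429692 rad → L = 5.37·(4.944564 + 7.406195 + 4.429692) = 5.37·16.780450 = 90.111017 m
RLR: c = (6 − d² + 2cos(α−β) + 2d(sin α − sin β))/8 = -3.579303, |c| > 1 → infeasible
LRL: c = (6 − d² + 2cos(α−β) − 2d(sin α − sin β))/8 = -3.022634, |c| > 1 → infeasible
Shortest: LSR with L = 47.647125 m ≈ 47.6471 m
Convert LSR to answer units (arcs ×180/π): t = 2.381301·180/π = 136.4385°, p = ρ·p = 5.37·3.595361 = 19.3071 m, q = 2.896173·180/π = 165.9385°, L = 47.6471 m.

LSR: t = 136.4385°, p = 19.3071 m, q = 165.9385°, L = 47.6471 m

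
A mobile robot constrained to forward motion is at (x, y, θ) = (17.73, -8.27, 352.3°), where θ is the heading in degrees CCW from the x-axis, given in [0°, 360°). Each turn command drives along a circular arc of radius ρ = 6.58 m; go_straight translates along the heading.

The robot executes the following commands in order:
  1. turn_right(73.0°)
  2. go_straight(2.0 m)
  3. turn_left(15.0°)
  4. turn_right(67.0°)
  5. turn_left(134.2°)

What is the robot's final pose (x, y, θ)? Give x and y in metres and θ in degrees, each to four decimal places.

(28.0083, -35.5555, 1.5000°)

set_pose: (x, y, θ) = (17.7300, -8.2700, 352.3000°), ρ = 6.58
turn_right(73.0°): centre at ρ to the right, rotate −73.0° → (23.3419, -13.7273, 279.3000°)
go_straight(2.0): x += 2.0·cos θ, y += 2.0·sin θ → (23.6651, -15.7010, 279.3000°)
turn_left(15.0°): centre at ρ to the left, rotate +15.0° → (24.1616, -17.3454, 294.3000°)
turn_right(67.0°): centre at ρ to the right, rotate −67.0° → (23.0003, -24.5155, 227.3000°)
turn_left(134.2°): centre at ρ to the left, rotate +134.2° → (28.0083, -35.5555, 361.5000° ≡ 1.5000°)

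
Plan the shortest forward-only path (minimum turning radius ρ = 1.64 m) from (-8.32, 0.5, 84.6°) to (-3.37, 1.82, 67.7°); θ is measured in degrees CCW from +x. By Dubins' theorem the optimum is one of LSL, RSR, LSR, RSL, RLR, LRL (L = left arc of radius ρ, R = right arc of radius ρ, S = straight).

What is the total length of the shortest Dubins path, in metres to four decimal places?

13.8314 m

Let ψ = atan2(Δy, Δx) = atan2(1.32, 4.95) = 14.9314° be the start→goal bearing.
Normalize: d = |goal − start| / ρ = 5.122978/1.64 = 3.123767, α = (θ_start − ψ) mod 360° = 69.6686° = 1.215946 rad, β = (θ_goal − ψ) mod 360° = 52.7686° = 0.920986 rad.
Common terms: sin α = 0.937699, cos α = 0.347450, sin β = 0.796198, cos β = 0.605036, cos(α−β) = 0.956814, d² = 9.757919. Work in radians in the unit-radius frame; every candidate has L = ρ·(t + p + q).
LSL: p² = 2 + d² − 2cos(α−β) + 2d(sin α − sin β) = 10.728320; p = √p² = 3.275411; φ = atan2(cos β − cos α, d + sin α − sin β) = 0.078724 rad; t = (φ − α) mod 2π = 5.145963 rad, q = (β − φ) mod 2π = 0.842262 rad → L = 1.64·(5.145963 + 3.275411 + 0.842262) = 1.64·9.263636 = 15.192363 m
RSR: p² = 2 + d² − 2cos(α−β) + 2d(sin β − sin α) = 8.960264; p = √p² = 2.993370; φ = atan2(cos α − cos β, d − sin α + sin β) = -0.086159 rad; t = (α − φ) mod 2π = 1.302105 rad, q = (φ − β) mod 2π = 5.276041 rad → L = 1.64·(1.302105 + 2.993370 + 5.276041) = 1.64·9.571516 = 15.697286 m
LSR: p² = d² − 2 + 2cos(α−β) + 2d(sin α + sin β) = 20.504125; p = √p² = 4.528148; φ = atan2(−cos α − cos β, d + sin α + sin β) − atan2(−2, p) = 0.222292 rad; t = (φ − α) mod 2π = 5.289532 rad, q = (φ − β) mod 2π = 5.584492 rad → L = 1.64·(5.289532 + 4.528148 + 5.584492) = 1.64·15.402172 = 25.259562 m
RSL: p² = d² − 2 + 2cos(α−β) − 2d(sin α + sin β) = -1.161032 < 0 → infeasible
RLR: c = (6 − d² + 2cos(α−β) + 2d(sin α − sin β))/8 = -0.120033; p = 2π − arccos c = 4.592066 rad; φ = atan2(cos α − cos β, d − sin α + sin β) = -0.086159 rad; t = (α − φ + p/2) mod 2π = 3.598138 rad, q = (α − β − t + p) mod 2π = 1.288889 rad → L = 1.64·(3.598138 + 4.592066 + 1.288889) = 1.64·9.479092 = 15.545711 m
LRL: c = (6 − d² + 2cos(α−β) − 2d(sin α − sin β))/8 = -0.341040; p = 2π − arccos c = 4.364366 rad; φ = atan2(cos β − cos α, d + sin α − sin β) = 0.078724 rad; t = (φ − α + p/2) mod 2π = 1.044960 rad, q = (β − α − t + p) mod 2π = 3.024445 rad → L = 1.64·(1.044960 + 4.364366 + 3.024445) = 1.64·8.433771 = 13.831385 m
Shortest: LRL with L = 13.831385 m ≈ 13.8314 m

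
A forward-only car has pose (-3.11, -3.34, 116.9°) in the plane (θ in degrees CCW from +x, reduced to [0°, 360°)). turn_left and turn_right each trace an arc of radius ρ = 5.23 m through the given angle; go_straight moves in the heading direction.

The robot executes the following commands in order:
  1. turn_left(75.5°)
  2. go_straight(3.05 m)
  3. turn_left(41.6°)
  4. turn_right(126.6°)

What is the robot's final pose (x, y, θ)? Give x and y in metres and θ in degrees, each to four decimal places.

set_pose: (x, y, θ) = (-3.1100, -3.3400, 116.9000°), ρ = 5.23
turn_left(75.5°): centre at ρ to the left, rotate +75.5° → (-8.8972, -0.5982, 192.4000°)
go_straight(3.05): x += 3.05·cos θ, y += 3.05·sin θ → (-11.8760, -1.2532, 192.4000°)
turn_left(41.6°): centre at ρ to the left, rotate +41.6° → (-14.9841, -3.2871, 234.0000°)
turn_right(126.6°): centre at ρ to the right, rotate −126.6° → (-24.2059, -1.7769, 107.4000°)

(-24.2059, -1.7769, 107.4000°)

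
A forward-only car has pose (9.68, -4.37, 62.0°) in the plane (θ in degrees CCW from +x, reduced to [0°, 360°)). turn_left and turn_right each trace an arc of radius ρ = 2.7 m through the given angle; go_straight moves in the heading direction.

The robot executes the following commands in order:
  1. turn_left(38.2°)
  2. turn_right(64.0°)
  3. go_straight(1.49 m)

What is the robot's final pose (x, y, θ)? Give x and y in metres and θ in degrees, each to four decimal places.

set_pose: (x, y, θ) = (9.6800, -4.3700, 62.0000°), ρ = 2.7
turn_left(38.2°): centre at ρ to the left, rotate +38.2° → (9.9534, -2.6243, 100.2000°)
turn_right(64.0°): centre at ρ to the right, rotate −64.0° → (11.0161, 0.0326, 36.2000°)
go_straight(1.49): x += 1.49·cos θ, y += 1.49·sin θ → (12.2184, 0.9126, 36.2000°)

(12.2184, 0.9126, 36.2000°)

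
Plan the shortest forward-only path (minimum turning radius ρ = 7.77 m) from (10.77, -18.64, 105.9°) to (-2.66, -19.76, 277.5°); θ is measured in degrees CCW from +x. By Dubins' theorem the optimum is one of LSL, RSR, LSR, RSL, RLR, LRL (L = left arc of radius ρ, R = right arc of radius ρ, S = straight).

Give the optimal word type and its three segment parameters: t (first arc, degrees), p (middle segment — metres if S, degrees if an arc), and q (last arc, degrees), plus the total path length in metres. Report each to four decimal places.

RLR: t = 28.9003°, p = 222.9521°, q = 22.4518°, L = 37.1990 m

Let ψ = atan2(Δy, Δx) = atan2(-1.12, -13.43) = -175.2328° be the start→goal bearing.
Normalize: d = |goal − start| / ρ = 13.476620/7.77 = 1.734443, α = (θ_start − ψ) mod 360° = 281.1328° = 4.906693 rad, β = (θ_goal − ψ) mod 360° = 92.7328° = 1.618493 rad.
Common terms: sin α = -0.981182, cos α = 0.193084, sin β = 0.998863, cos β = -0.047679, cos(α−β) = -0.989272, d² = 3.008292. Work in radians in the unit-radius frame; every candidate has L = ρ·(t + p + q).
LSL: p² = 2 + d² − 2cos(α−β) + 2d(sin α − sin β) = 0.118287; p = √p² = 0.343929; φ = atan2(cos β − cos α, d + sin α − sin β) = -2.366144 rad; t = (φ − α) mod 2π = 5.293533 rad, q = (β − φ) mod 2π = 3.984637 rad → L = 7.77·(5.293533 + 0.343929 + 3.984637) = 7.77·9.622099 = 74.763712 m
RSR: p² = 2 + d² − 2cos(α−β) + 2d(sin β − sin α) = 13.855386; p = √p² = 3.722282; φ = atan2(cos α − cos β, d − sin α + sin β) = 0.064727 rad; t = (α − φ) mod 2π = 4.841967 rad, q = (φ − β) mod 2π = 4.729419 rad → L = 7.77·(4.841967 + 3.722282 + 4.729419) = 7.77·13.293668 = 103.291800 m
LSR: p² = d² − 2 + 2cos(α−β) + 2d(sin α + sin β) = -0.908921 < 0 → infeasible
RSL: p² = d² − 2 + 2cos(α−β) − 2d(sin α + sin β) = -1.031585 < 0 → infeasible
RLR: c = (6 − d² + 2cos(α−β) + 2d(sin α − sin β))/8 = -0.731923; p = 2π − arccos c = 3.891249 rad; φ = atan2(cos α − cos β, d − sin α + sin β) = 0.064727 rad; t = (α − φ + p/2) mod 2π = 0.504406 rad, q = (α − β − t + p) mod 2π = 0.391858 rad → L = 7.77·(0.504406 + 3.891249 + 0.391858) = 7.77·4.787513 = 37.198973 m
LRL: c = (6 − d² + 2cos(α−β) − 2d(sin α − sin β))/8 = 0.985214; p = 2π − arccos c = 6.111008 rad; φ = atan2(cos β − cos α, d + sin α − sin β) = -2.366144 rad; t = (φ − α + p/2) mod 2π = 2.065852 rad, q = (β − α − t + p) mod 2π = 0.756956 rad → L = 7.77·(2.065852 + 6.111008 + 0.756956) = 7.77·8.933816 = 69.415751 m
Shortest: RLR with L = 37.198973 m ≈ 37.1990 m
Convert RLR to answer units (arcs ×180/π): t = 0.504406·180/π = 28.9003°, p = 3.891249·180/π = 222.9521°, q = 0.391858·180/π = 22.4518°, L = 37.1990 m.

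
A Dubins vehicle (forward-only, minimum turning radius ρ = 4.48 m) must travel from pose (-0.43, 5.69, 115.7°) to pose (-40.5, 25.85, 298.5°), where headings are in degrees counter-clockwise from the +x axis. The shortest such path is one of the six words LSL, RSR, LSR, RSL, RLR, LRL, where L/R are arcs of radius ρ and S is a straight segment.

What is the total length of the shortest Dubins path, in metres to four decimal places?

54.5146 m

Let ψ = atan2(Δy, Δx) = atan2(20.16, -40.07) = 153.2921° be the start→goal bearing.
Normalize: d = |goal − start| / ρ = 44.855663/4.48 = 10.012425, α = (θ_start − ψ) mod 360° = 322.4079° = 5.627079 rad, β = (θ_goal − ψ) mod 360° = 145.2079° = 2.534355 rad.
Common terms: sin α = -0.610036, cos α = 0.792373, sin β = 0.570601, cos β = -0.821228, cos(α−β) = -0.998806, d² = 100.248650. Work in radians in the unit-radius frame; every candidate has L = ρ·(t + p + q).
LSL: p² = 2 + d² − 2cos(α−β) + 2d(sin α − sin β) = 80.604177; p = √p² = 8.977983; φ = atan2(cos β − cos α, d + sin α − sin β) = -0.180711 rad; t = (φ − α) mod 2π = 0.475396 rad, q = (β − φ) mod 2π = 2.715066 rad → L = 4.48·(0.475396 + 8.977983 + 2.715066) = 4.48·12.168445 = 54.514633 m
RSR: p² = 2 + d² − 2cos(α−β) + 2d(sin β − sin α) = 127.888347; p = √p² = 11.308773; φ = atan2(cos α − cos β, d − sin α + sin β) = 0.143174 rad; t = (α − φ) mod 2π = 5.483904 rad, q = (φ − β) mod 2π = 3.892004 rad → L = 4.48·(5.483904 + 11.308773 + 3.892004) = 4.48·20.684682 = 92.667374 m
LSR: p² = d² − 2 + 2cos(α−β) + 2d(sin α + sin β) = 95.461346; p = √p² = 9.770432; φ = atan2(−cos α − cos β, d + sin α + sin β) − atan2(−2, p) = 0.204803 rad; t = (φ − α) mod 2π = 0.860910 rad, q = (φ − β) mod 2π = 3.953633 rad → L = 4.48·(0.860910 + 9.770432 + 3.953633) = 4.48·14.584975 = 65.340689 m
RSL: p² = d² − 2 + 2cos(α−β) − 2d(sin α + sin β) = 97.040729; p = √p² = 9.850925; φ = atan2(cos α + cos β, d − sin α − sin β) − atan2(2, p) = -0.203175 rad; t = (α − φ) mod 2π = 5.830253 rad, q = (β − φ) mod 2π = 2.737530 rad → L = 4.48·(5.830253 + 9.850925 + 2.737530) = 4.48·18.418708 = 82.515814 m
RLR: c = (6 − d² + 2cos(α−β) + 2d(sin α − sin β))/8 = -14.986043, |c| > 1 → infeasible
LRL: c = (6 − d² + 2cos(α−β) − 2d(sin α − sin β))/8 = -9.075522, |c| > 1 → infeasible
Shortest: LSL with L = 54.514633 m ≈ 54.5146 m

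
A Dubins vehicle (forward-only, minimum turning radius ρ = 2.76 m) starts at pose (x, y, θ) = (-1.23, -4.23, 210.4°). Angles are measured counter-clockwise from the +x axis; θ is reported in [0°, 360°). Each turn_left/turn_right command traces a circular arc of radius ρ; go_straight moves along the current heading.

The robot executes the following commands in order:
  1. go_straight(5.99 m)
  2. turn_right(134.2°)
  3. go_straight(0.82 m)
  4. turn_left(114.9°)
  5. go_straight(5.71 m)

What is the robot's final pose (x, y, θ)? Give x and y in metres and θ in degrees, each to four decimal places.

(-19.0927, -1.1585, 191.1000°)

set_pose: (x, y, θ) = (-1.2300, -4.2300, 210.4000°), ρ = 2.76
go_straight(5.99): x += 5.99·cos θ, y += 5.99·sin θ → (-6.3965, -7.2611, 210.4000°)
turn_right(134.2°): centre at ρ to the right, rotate −134.2° → (-10.4734, -4.2223, 76.2000°)
go_straight(0.82): x += 0.82·cos θ, y += 0.82·sin θ → (-10.2778, -3.4259, 76.2000°)
turn_left(114.9°): centre at ρ to the left, rotate +114.9° → (-13.4895, -0.0592, 191.1000°)
go_straight(5.71): x += 5.71·cos θ, y += 5.71·sin θ → (-19.0927, -1.1585, 191.1000°)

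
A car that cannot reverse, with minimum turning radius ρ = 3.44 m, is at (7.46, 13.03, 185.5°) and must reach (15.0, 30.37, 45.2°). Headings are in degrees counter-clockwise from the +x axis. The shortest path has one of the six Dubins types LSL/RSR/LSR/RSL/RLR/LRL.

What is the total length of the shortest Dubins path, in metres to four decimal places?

23.8628 m

Let ψ = atan2(Δy, Δx) = atan2(17.34, 7.54) = 66.4990° be the start→goal bearing.
Normalize: d = |goal − start| / ρ = 18.908390/3.44 = 5.496625, α = (θ_start − ψ) mod 360° = 119.0010° = 2.076959 rad, β = (θ_goal − ψ) mod 360° = 338.7010° = 5.911447 rad.
Common terms: sin α = 0.874611, cos α = -0.484825, sin β = -0.363235, cos β = 0.931697, cos(α−β) = -0.769400, d² = 30.212885. Work in radians in the unit-radius frame; every candidate has L = ρ·(t + p + q).
LSL: p² = 2 + d² − 2cos(α−β) + 2d(sin α − sin β) = 47.359642; p = √p² = 6.881834; φ = atan2(cos β − cos α, d + sin α − sin β) = 0.207317 rad; t = (φ − α) mod 2π = 4.413543 rad, q = (β − φ) mod 2π = 5.704130 rad → L = 3.44·(4.413543 + 6.881834 + 5.704130) = 3.44·16.999508 = 58.478307 m
RSR: p² = 2 + d² − 2cos(α−β) + 2d(sin β − sin α) = 20.143727; p = √p² = 4.488176; φ = atan2(cos α − cos β, d − sin α + sin β) = -0.321101 rad; t = (α − φ) mod 2π = 2.398060 rad, q = (φ − β) mod 2π = 0.050636 rad → L = 3.44·(2.398060 + 4.488176 + 0.050636) = 3.44·6.936873 = 23.862844 m
LSR: p² = d² − 2 + 2cos(α−β) + 2d(sin α + sin β) = 32.295772; p = √p² = 5.682937; φ = atan2(−cos α − cos β, d + sin α + sin β) − atan2(−2, p) = 0.264151 rad; t = (φ − α) mod 2π = 4.470377 rad, q = (φ − β) mod 2π = 0.635889 rad → L = 3.44·(4.470377 + 5.682937 + 0.635889) = 3.44·10.789203 = 37.114858 m
RSL: p² = d² − 2 + 2cos(α−β) − 2d(sin α + sin β) = 21.052401; p = √p² = 4.588290; φ = atan2(cos α + cos β, d − sin α − sin β) − atan2(2, p) = -0.321660 rad; t = (α − φ) mod 2π = 2.398619 rad, q = (β − φ) mod 2π = 6.233107 rad → L = 3.44·(2.398619 + 4.588290 + 6.233107) = 3.44·13.220016 = 45.476855 m
RLR: c = (6 − d² + 2cos(α−β) + 2d(sin α − sin β))/8 = -1.517966, |c| > 1 → infeasible
LRL: c = (6 − d² + 2cos(α−β) − 2d(sin α − sin β))/8 = -4.919955, |c| > 1 → infeasible
Shortest: RSR with L = 23.862844 m ≈ 23.8628 m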